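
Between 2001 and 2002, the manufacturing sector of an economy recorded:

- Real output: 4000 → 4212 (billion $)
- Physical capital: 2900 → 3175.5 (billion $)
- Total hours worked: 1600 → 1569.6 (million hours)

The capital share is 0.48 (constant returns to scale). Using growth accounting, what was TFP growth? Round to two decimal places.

1.73%

Real output growth = (4212 − 4000) / 4000 = 5.3%.
Physical capital growth = (3175.5 − 2900) / 2900 = 9.5%.
Total hours worked growth = (1569.6 − 1600) / 1600 = -1.9%.
Labor's share = 1 − 0.48 = 0.52.
Physical capital: 0.48 × 9.5 = 4.56 pp.
Total hours worked: 0.52 × (-1.9) = -0.988 pp.
TFP growth = 5.3 − 3.572 = 1.728%.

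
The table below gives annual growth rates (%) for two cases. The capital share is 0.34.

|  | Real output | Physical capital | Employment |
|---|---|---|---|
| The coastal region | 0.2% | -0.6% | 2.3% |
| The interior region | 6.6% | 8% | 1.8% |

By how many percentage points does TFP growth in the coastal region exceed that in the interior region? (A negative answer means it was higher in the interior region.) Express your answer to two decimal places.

-3.81 percentage points

Labor's share = 1 − 0.34 = 0.66.
The coastal region: TFP = 0.2 + 0.204 − 1.518 = -1.114%.
The interior region: TFP = 6.6 − 2.72 − 1.188 = 2.692%.
Difference = -1.114 − (2.692) = -3.806 pp.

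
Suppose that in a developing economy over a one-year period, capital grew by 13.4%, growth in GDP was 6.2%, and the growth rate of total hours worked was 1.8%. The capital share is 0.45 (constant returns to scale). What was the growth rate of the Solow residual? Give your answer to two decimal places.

-0.82%

Labor's share = 1 − 0.45 = 0.55.
Capital: 0.45 × 13.4 = 6.03 pp.
Total hours worked: 0.55 × 1.8 = 0.99 pp.
TFP growth = 6.2 − 7.02 = -0.82%.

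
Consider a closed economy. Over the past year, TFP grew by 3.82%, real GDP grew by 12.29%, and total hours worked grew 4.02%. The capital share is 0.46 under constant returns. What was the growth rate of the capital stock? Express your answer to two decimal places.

Labor's share = 1 − 0.46 = 0.54.
gY = gA + 0.54×4.02 + 0.46×g.
0.46×g = 12.29 − 3.82 − 2.1708 = 6.2992.
g = 6.2992 / 0.46 = 13.6939%.

13.69%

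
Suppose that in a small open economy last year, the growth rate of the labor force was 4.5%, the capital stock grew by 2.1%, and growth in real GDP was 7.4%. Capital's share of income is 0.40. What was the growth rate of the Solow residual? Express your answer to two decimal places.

3.86%

Labor's share = 1 − 0.4 = 0.6.
The capital stock: 0.4 × 2.1 = 0.84 pp.
The labor force: 0.6 × 4.5 = 2.7 pp.
TFP growth = 7.4 − 3.54 = 3.86%.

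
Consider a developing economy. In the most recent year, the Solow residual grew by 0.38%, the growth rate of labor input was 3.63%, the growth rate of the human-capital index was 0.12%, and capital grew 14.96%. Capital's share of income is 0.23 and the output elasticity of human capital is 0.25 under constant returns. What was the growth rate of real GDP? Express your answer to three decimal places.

Labor's share = 1 − 0.23 − 0.25 = 0.52.
Capital: 0.23 × 14.96 = 3.4408 pp.
The human-capital index: 0.25 × 0.12 = 0.03 pp.
Labor input: 0.52 × 3.63 = 1.8876 pp.
Output growth = 0.38 + 5.3584 = 5.7384%.

Real GDP growth was 5.738%.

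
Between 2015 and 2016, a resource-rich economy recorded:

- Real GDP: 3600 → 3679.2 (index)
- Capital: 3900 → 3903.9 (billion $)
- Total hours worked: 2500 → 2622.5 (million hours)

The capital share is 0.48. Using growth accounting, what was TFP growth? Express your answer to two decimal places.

-0.40%

Real GDP growth = (3679.2 − 3600) / 3600 = 2.2%.
Capital growth = (3903.9 − 3900) / 3900 = 0.1%.
Total hours worked growth = (2622.5 − 2500) / 2500 = 4.9%.
Labor's share = 1 − 0.48 = 0.52.
Capital: 0.48 × 0.1 = 0.048 pp.
Total hours worked: 0.52 × 4.9 = 2.548 pp.
TFP growth = 2.2 − 2.596 = -0.396%.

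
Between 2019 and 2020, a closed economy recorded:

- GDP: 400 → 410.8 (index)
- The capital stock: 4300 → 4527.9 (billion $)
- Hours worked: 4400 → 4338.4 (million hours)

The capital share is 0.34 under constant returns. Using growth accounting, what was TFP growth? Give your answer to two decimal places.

1.82%

GDP growth = (410.8 − 400) / 400 = 2.7%.
The capital stock growth = (4527.9 − 4300) / 4300 = 5.3%.
Hours worked growth = (4338.4 − 4400) / 4400 = -1.4%.
Labor's share = 1 − 0.34 = 0.66.
The capital stock: 0.34 × 5.3 = 1.802 pp.
Hours worked: 0.66 × (-1.4) = -0.924 pp.
TFP growth = 2.7 − 0.878 = 1.822%.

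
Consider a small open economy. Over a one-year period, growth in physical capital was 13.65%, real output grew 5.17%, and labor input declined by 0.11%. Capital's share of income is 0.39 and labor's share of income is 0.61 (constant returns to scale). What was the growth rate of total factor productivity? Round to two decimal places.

Labor's share = 1 − 0.39 = 0.61.
Physical capital: 0.39 × 13.65 = 5.3235 pp.
Labor input: 0.61 × (-0.11) = -0.0671 pp.
TFP growth = 5.17 − 5.2564 = -0.0864%.

-0.09%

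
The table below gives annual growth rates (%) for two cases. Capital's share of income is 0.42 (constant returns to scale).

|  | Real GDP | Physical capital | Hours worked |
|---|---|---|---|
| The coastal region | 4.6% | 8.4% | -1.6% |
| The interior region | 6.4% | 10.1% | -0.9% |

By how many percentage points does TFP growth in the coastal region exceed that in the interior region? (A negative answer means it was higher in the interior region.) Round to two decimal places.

-0.68 percentage points

Labor's share = 1 − 0.42 = 0.58.
The coastal region: TFP = 4.6 − 3.528 + 0.928 = 2%.
The interior region: TFP = 6.4 − 4.242 + 0.522 = 2.68%.
Difference = 2 − (2.68) = -0.68 pp.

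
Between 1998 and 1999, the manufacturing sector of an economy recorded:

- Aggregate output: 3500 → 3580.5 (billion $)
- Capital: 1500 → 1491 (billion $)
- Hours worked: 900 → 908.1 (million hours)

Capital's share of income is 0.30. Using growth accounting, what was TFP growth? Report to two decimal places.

Aggregate output growth = (3580.5 − 3500) / 3500 = 2.3%.
Capital growth = (1491 − 1500) / 1500 = -0.6%.
Hours worked growth = (908.1 − 900) / 900 = 0.9%.
Labor's share = 1 − 0.3 = 0.7.
Capital: 0.3 × (-0.6) = -0.18 pp.
Hours worked: 0.7 × 0.9 = 0.63 pp.
TFP growth = 2.3 − 0.45 = 1.85%.

TFP growth was 1.85%.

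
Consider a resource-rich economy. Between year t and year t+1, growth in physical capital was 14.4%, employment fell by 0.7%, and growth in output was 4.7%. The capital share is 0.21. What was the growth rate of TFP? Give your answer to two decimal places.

Labor's share = 1 − 0.21 = 0.79.
Physical capital: 0.21 × 14.4 = 3.024 pp.
Employment: 0.79 × (-0.7) = -0.553 pp.
TFP growth = 4.7 − 2.471 = 2.229%.

TFP grew 2.23%.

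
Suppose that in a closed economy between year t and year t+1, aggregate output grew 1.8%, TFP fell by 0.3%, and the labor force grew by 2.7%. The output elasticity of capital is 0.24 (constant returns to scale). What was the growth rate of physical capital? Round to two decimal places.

Labor's share = 1 − 0.24 = 0.76.
gY = gA + 0.76×2.7 + 0.24×g.
0.24×g = 1.8 + 0.3 − 2.052 = 0.048.
g = 0.048 / 0.24 = 0.2%.

0.20%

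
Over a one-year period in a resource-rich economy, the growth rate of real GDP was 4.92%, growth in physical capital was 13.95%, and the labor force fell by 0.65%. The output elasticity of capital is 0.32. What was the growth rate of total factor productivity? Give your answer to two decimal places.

Labor's share = 1 − 0.32 = 0.68.
Physical capital: 0.32 × 13.95 = 4.464 pp.
The labor force: 0.68 × (-0.65) = -0.442 pp.
TFP growth = 4.92 − 4.022 = 0.898%.

0.90%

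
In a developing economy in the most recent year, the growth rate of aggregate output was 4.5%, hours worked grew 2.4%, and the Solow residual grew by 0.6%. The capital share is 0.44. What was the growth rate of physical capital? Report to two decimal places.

5.81%

Labor's share = 1 − 0.44 = 0.56.
gY = gA + 0.56×2.4 + 0.44×g.
0.44×g = 4.5 − 0.6 − 1.344 = 2.556.
g = 2.556 / 0.44 = 5.8091%.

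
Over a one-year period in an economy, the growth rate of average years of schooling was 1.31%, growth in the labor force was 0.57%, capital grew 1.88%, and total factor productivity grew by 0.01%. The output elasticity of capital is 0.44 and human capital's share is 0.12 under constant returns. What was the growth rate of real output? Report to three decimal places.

Labor's share = 1 − 0.44 − 0.12 = 0.44.
Capital: 0.44 × 1.88 = 0.8272 pp.
Average years of schooling: 0.12 × 1.31 = 0.1572 pp.
The labor force: 0.44 × 0.57 = 0.2508 pp.
Output growth = 0.01 + 1.2352 = 1.2452%.

1.245%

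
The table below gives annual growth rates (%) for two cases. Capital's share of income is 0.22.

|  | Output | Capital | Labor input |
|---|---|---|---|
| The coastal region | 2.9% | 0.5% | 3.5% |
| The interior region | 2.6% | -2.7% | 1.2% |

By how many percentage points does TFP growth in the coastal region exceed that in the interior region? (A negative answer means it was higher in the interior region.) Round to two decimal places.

Labor's share = 1 − 0.22 = 0.78.
The coastal region: TFP = 2.9 − 0.11 − 2.73 = 0.06%.
The interior region: TFP = 2.6 + 0.594 − 0.936 = 2.258%.
Difference = 0.06 − (2.258) = -2.198 pp.

-2.20 percentage points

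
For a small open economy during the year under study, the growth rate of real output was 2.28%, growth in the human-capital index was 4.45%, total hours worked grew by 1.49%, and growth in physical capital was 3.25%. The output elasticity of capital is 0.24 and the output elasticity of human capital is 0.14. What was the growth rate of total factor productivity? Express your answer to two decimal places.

Labor's share = 1 − 0.24 − 0.14 = 0.62.
Physical capital: 0.24 × 3.25 = 0.78 pp.
The human-capital index: 0.14 × 4.45 = 0.623 pp.
Total hours worked: 0.62 × 1.49 = 0.9238 pp.
TFP growth = 2.28 − 2.3268 = -0.0468%.

-0.05%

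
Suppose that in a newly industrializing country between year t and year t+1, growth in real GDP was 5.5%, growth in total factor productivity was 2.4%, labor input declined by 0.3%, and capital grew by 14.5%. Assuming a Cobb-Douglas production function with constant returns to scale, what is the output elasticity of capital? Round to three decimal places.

gY = gA + α·gK + (1−α)·gL, so gY − gA − gL = α(gK − gL).
5.5 − 2.4 + 0.3 = α × (14.5 − (-0.3)).
3.4 = 14.8 α, so α = 0.22973.

α = 0.230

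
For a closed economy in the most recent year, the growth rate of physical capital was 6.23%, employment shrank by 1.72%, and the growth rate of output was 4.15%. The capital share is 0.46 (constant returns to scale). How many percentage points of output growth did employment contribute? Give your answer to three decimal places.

-0.929 percentage points

Labor's share = 1 − 0.46 = 0.54.
Contribution = share × growth = 0.54 × (-1.72) = -0.9288 pp.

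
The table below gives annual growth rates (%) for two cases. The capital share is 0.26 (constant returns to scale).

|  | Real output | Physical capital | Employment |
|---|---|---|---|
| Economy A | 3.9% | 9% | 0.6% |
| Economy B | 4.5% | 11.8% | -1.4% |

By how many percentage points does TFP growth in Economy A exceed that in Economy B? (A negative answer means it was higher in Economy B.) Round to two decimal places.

Labor's share = 1 − 0.26 = 0.74.
Economy A: TFP = 3.9 − 2.34 − 0.444 = 1.116%.
Economy B: TFP = 4.5 − 3.068 + 1.036 = 2.468%.
Difference = 1.116 − (2.468) = -1.352 pp.

-1.35 percentage points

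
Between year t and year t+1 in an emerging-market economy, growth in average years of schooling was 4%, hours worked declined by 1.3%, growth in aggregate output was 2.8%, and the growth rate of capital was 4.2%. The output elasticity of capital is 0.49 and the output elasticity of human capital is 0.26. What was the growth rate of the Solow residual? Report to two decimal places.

Labor's share = 1 − 0.49 − 0.26 = 0.25.
Capital: 0.49 × 4.2 = 2.058 pp.
Average years of schooling: 0.26 × 4 = 1.04 pp.
Hours worked: 0.25 × (-1.3) = -0.325 pp.
TFP growth = 2.8 − 2.773 = 0.027%.

0.03%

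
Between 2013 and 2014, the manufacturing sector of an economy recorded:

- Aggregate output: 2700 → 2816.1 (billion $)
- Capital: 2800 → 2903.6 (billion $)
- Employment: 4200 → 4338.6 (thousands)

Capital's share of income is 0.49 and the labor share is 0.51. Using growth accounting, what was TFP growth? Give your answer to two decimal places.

Aggregate output growth = (2816.1 − 2700) / 2700 = 4.3%.
Capital growth = (2903.6 − 2800) / 2800 = 3.7%.
Employment growth = (4338.6 − 4200) / 4200 = 3.3%.
Labor's share = 1 − 0.49 = 0.51.
Capital: 0.49 × 3.7 = 1.813 pp.
Employment: 0.51 × 3.3 = 1.683 pp.
TFP growth = 4.3 − 3.496 = 0.804%.

0.80%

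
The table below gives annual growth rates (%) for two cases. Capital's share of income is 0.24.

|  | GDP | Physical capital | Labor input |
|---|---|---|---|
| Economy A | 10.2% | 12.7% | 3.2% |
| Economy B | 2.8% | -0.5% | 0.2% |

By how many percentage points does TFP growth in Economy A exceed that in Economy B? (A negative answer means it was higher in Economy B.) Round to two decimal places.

1.95 percentage points

Labor's share = 1 − 0.24 = 0.76.
Economy A: TFP = 10.2 − 3.048 − 2.432 = 4.72%.
Economy B: TFP = 2.8 + 0.12 − 0.152 = 2.768%.
Difference = 4.72 − (2.768) = 1.952 pp.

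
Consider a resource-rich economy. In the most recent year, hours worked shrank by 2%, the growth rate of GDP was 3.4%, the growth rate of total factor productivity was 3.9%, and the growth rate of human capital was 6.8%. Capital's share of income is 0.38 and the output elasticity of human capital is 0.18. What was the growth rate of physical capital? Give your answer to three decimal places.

-2.221%

Labor's share = 1 − 0.38 − 0.18 = 0.44.
gY = gA + 0.18×6.8 + 0.44×(-2) + 0.38×g.
0.38×g = 3.4 − 3.9 − 0.344 = -0.844.
g = -0.844 / 0.38 = -2.22105%.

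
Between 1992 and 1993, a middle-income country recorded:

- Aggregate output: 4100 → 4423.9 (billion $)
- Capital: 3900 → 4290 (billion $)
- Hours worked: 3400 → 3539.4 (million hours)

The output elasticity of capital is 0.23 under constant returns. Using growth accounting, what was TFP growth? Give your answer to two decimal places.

2.44%

Aggregate output growth = (4423.9 − 4100) / 4100 = 7.9%.
Capital growth = (4290 − 3900) / 3900 = 10%.
Hours worked growth = (3539.4 − 3400) / 3400 = 4.1%.
Labor's share = 1 − 0.23 = 0.77.
Capital: 0.23 × 10 = 2.3 pp.
Hours worked: 0.77 × 4.1 = 3.157 pp.
TFP growth = 7.9 − 5.457 = 2.443%.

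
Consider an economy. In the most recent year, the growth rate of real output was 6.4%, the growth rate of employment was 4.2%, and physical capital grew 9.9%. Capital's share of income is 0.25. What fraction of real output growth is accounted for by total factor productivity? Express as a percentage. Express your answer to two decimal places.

12.11%

Labor's share = 1 − 0.25 = 0.75.
Physical capital: 0.25 × 9.9 = 2.475 pp.
Employment: 0.75 × 4.2 = 3.15 pp.
TFP growth = 6.4 − 5.625 = 0.775%.
TFP share of growth = 0.775 / 6.4 × 100 = 12.1094%.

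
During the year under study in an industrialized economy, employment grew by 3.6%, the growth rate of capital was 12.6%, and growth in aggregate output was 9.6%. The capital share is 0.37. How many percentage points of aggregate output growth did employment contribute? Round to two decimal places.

2.27 percentage points

Labor's share = 1 − 0.37 = 0.63.
Contribution = share × growth = 0.63 × 3.6 = 2.268 pp.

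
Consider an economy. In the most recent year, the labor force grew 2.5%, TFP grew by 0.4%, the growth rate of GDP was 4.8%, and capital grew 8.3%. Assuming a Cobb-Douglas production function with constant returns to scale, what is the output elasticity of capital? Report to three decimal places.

gY = gA + α·gK + (1−α)·gL, so gY − gA − gL = α(gK − gL).
4.8 − 0.4 − 2.5 = α × (8.3 − 2.5).
1.9 = 5.8 α, so α = 0.32759.

The output elasticity of capital is 0.328.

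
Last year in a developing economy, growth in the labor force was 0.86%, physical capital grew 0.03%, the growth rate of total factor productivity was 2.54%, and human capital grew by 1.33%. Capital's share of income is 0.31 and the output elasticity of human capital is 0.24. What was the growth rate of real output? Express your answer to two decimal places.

3.26%

Labor's share = 1 − 0.31 − 0.24 = 0.45.
Physical capital: 0.31 × 0.03 = 0.0093 pp.
Human capital: 0.24 × 1.33 = 0.3192 pp.
The labor force: 0.45 × 0.86 = 0.387 pp.
Output growth = 2.54 + 0.7155 = 3.2555%.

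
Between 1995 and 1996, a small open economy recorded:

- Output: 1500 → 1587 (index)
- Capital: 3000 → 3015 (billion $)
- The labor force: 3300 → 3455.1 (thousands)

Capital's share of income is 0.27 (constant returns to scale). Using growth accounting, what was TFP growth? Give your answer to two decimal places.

Output growth = (1587 − 1500) / 1500 = 5.8%.
Capital growth = (3015 − 3000) / 3000 = 0.5%.
The labor force growth = (3455.1 − 3300) / 3300 = 4.7%.
Labor's share = 1 − 0.27 = 0.73.
Capital: 0.27 × 0.5 = 0.135 pp.
The labor force: 0.73 × 4.7 = 3.431 pp.
TFP growth = 5.8 − 3.566 = 2.234%.

2.23%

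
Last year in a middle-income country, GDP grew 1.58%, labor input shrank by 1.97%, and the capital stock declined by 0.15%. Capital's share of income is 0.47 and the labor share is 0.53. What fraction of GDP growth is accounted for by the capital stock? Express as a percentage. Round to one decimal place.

The capital stock accounted for -4.5% of growth.

The capital stock contributed 0.47 × (-0.15) = -0.0705 pp.
Share of growth = -0.0705 / 1.58 × 100 = -4.462%.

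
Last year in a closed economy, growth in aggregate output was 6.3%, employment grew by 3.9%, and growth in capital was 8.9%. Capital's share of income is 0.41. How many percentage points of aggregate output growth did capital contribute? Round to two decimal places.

Contribution = share × growth = 0.41 × 8.9 = 3.649 pp.

3.65 percentage points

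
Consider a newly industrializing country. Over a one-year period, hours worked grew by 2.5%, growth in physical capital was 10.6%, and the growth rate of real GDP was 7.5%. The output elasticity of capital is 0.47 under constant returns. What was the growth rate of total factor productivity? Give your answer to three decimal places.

Total factor productivity grew 1.193%.

Labor's share = 1 − 0.47 = 0.53.
Physical capital: 0.47 × 10.6 = 4.982 pp.
Hours worked: 0.53 × 2.5 = 1.325 pp.
TFP growth = 7.5 − 6.307 = 1.193%.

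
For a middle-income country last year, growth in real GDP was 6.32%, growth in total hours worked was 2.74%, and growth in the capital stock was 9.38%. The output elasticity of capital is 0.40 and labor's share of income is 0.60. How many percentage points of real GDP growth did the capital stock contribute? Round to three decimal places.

3.752

Contribution = share × growth = 0.4 × 9.38 = 3.752 pp.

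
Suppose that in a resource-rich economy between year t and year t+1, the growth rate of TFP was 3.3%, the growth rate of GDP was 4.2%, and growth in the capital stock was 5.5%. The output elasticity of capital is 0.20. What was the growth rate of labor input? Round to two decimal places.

Labor's share = 1 − 0.2 = 0.8.
gY = gA + 0.2×5.5 + 0.8×g.
0.8×g = 4.2 − 3.3 − 1.1 = -0.2.
g = -0.2 / 0.8 = -0.25%.

-0.25%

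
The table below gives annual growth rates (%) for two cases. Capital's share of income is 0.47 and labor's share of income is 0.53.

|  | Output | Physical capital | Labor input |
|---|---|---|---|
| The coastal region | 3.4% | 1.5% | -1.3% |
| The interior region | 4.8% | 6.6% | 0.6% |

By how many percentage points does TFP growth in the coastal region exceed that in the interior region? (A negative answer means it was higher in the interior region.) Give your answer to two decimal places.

2.00 percentage points

Labor's share = 1 − 0.47 = 0.53.
The coastal region: TFP = 3.4 − 0.705 + 0.689 = 3.384%.
The interior region: TFP = 4.8 − 3.102 − 0.318 = 1.38%.
Difference = 3.384 − (1.38) = 2.004 pp.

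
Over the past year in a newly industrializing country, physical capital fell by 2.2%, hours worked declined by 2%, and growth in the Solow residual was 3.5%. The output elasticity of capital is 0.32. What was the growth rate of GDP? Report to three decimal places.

1.436%

Labor's share = 1 − 0.32 = 0.68.
Physical capital: 0.32 × (-2.2) = -0.704 pp.
Hours worked: 0.68 × (-2) = -1.36 pp.
Output growth = 3.5 + (-2.064) = 1.436%.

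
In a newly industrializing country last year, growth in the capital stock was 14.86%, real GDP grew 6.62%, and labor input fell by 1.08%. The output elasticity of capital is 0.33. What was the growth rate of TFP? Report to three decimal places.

Labor's share = 1 − 0.33 = 0.67.
The capital stock: 0.33 × 14.86 = 4.9038 pp.
Labor input: 0.67 × (-1.08) = -0.7236 pp.
TFP growth = 6.62 − 4.1802 = 2.4398%.

TFP grew 2.440%.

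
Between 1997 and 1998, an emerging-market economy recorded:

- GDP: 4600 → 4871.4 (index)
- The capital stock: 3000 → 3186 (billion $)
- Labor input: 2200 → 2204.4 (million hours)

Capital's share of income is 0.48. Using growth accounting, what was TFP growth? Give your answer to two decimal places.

2.82%

GDP growth = (4871.4 − 4600) / 4600 = 5.9%.
The capital stock growth = (3186 − 3000) / 3000 = 6.2%.
Labor input growth = (2204.4 − 2200) / 2200 = 0.2%.
Labor's share = 1 − 0.48 = 0.52.
The capital stock: 0.48 × 6.2 = 2.976 pp.
Labor input: 0.52 × 0.2 = 0.104 pp.
TFP growth = 5.9 − 3.08 = 2.82%.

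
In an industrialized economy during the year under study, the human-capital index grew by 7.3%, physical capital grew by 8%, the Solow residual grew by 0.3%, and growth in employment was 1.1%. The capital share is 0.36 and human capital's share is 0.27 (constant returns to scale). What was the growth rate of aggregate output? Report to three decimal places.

5.558%

Labor's share = 1 − 0.36 − 0.27 = 0.37.
Physical capital: 0.36 × 8 = 2.88 pp.
The human-capital index: 0.27 × 7.3 = 1.971 pp.
Employment: 0.37 × 1.1 = 0.407 pp.
Output growth = 0.3 + 5.258 = 5.558%.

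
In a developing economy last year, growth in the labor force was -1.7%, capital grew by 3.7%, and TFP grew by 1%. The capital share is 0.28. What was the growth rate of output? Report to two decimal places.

Labor's share = 1 − 0.28 = 0.72.
Capital: 0.28 × 3.7 = 1.036 pp.
The labor force: 0.72 × (-1.7) = -1.224 pp.
Output growth = 1 + (-0.188) = 0.812%.

0.81%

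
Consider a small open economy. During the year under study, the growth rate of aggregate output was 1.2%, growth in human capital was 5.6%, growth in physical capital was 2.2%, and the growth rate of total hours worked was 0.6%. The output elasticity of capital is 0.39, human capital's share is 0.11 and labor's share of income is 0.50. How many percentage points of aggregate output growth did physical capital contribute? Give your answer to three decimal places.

Contribution = share × growth = 0.39 × 2.2 = 0.858 pp.

0.858 percentage points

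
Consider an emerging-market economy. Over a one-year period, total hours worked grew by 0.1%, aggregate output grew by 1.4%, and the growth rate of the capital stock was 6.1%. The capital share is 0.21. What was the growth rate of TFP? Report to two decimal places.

0.04%

Labor's share = 1 − 0.21 = 0.79.
The capital stock: 0.21 × 6.1 = 1.281 pp.
Total hours worked: 0.79 × 0.1 = 0.079 pp.
TFP growth = 1.4 − 1.36 = 0.04%.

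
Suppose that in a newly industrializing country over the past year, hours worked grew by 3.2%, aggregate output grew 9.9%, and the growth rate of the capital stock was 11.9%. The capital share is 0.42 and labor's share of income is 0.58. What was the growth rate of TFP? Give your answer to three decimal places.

3.046%

Labor's share = 1 − 0.42 = 0.58.
The capital stock: 0.42 × 11.9 = 4.998 pp.
Hours worked: 0.58 × 3.2 = 1.856 pp.
TFP growth = 9.9 − 6.854 = 3.046%.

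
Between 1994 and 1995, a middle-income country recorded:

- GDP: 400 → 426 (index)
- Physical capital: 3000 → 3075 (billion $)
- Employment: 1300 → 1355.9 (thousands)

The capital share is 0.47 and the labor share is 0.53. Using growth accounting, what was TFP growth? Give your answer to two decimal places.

GDP growth = (426 − 400) / 400 = 6.5%.
Physical capital growth = (3075 − 3000) / 3000 = 2.5%.
Employment growth = (1355.9 − 1300) / 1300 = 4.3%.
Labor's share = 1 − 0.47 = 0.53.
Physical capital: 0.47 × 2.5 = 1.175 pp.
Employment: 0.53 × 4.3 = 2.279 pp.
TFP growth = 6.5 − 3.454 = 3.046%.

TFP grew 3.05%.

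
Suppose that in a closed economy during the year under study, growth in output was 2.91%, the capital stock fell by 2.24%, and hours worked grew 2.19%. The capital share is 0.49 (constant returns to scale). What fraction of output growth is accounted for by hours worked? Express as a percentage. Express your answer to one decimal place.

Hours worked accounted for 38.4% of growth.

Labor's share = 1 − 0.49 = 0.51.
Hours worked contributed 0.51 × 2.19 = 1.1169 pp.
Share of growth = 1.1169 / 2.91 × 100 = 38.381%.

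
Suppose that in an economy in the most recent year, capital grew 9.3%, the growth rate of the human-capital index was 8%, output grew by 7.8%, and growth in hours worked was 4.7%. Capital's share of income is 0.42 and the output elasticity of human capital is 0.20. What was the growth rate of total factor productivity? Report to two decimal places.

0.51%

Labor's share = 1 − 0.42 − 0.2 = 0.38.
Capital: 0.42 × 9.3 = 3.906 pp.
The human-capital index: 0.2 × 8 = 1.6 pp.
Hours worked: 0.38 × 4.7 = 1.786 pp.
TFP growth = 7.8 − 7.292 = 0.508%.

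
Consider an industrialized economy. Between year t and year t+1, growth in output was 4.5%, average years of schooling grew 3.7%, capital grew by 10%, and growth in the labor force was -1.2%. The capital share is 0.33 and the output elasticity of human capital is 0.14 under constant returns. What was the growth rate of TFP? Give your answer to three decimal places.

TFP grew 1.318%.

Labor's share = 1 − 0.33 − 0.14 = 0.53.
Capital: 0.33 × 10 = 3.3 pp.
Average years of schooling: 0.14 × 3.7 = 0.518 pp.
The labor force: 0.53 × (-1.2) = -0.636 pp.
TFP growth = 4.5 − 3.182 = 1.318%.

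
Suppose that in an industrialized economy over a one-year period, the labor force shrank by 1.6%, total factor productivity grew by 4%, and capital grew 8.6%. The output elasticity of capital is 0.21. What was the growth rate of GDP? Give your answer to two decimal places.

4.54%

Labor's share = 1 − 0.21 = 0.79.
Capital: 0.21 × 8.6 = 1.806 pp.
The labor force: 0.79 × (-1.6) = -1.264 pp.
Output growth = 4 + 0.542 = 4.542%.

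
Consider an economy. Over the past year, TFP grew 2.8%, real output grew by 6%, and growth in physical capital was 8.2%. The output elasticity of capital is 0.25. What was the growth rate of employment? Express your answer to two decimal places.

1.53%

Labor's share = 1 − 0.25 = 0.75.
gY = gA + 0.25×8.2 + 0.75×g.
0.75×g = 6 − 2.8 − 2.05 = 1.15.
g = 1.15 / 0.75 = 1.5333%.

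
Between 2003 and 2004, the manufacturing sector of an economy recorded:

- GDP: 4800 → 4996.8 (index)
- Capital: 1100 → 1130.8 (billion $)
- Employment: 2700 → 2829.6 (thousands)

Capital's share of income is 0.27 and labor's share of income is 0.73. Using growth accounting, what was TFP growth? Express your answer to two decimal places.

GDP growth = (4996.8 − 4800) / 4800 = 4.1%.
Capital growth = (1130.8 − 1100) / 1100 = 2.8%.
Employment growth = (2829.6 − 2700) / 2700 = 4.8%.
Labor's share = 1 − 0.27 = 0.73.
Capital: 0.27 × 2.8 = 0.756 pp.
Employment: 0.73 × 4.8 = 3.504 pp.
TFP growth = 4.1 − 4.26 = -0.16%.

-0.16%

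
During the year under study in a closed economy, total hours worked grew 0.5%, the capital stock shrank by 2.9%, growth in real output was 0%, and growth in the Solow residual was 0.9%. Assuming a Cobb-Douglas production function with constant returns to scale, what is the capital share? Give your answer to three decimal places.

gY = gA + α·gK + (1−α)·gL, so gY − gA − gL = α(gK − gL).
0 − 0.9 − 0.5 = α × (-2.9 − 0.5).
-1.4 = -3.4 α, so α = 0.41176.

α = 0.412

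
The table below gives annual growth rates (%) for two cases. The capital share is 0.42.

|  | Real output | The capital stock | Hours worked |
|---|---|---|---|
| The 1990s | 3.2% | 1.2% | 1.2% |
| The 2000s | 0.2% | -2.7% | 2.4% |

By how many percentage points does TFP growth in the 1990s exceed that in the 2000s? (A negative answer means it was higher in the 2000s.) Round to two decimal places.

Labor's share = 1 − 0.42 = 0.58.
The 1990s: TFP = 3.2 − 0.504 − 0.696 = 2%.
The 2000s: TFP = 0.2 + 1.134 − 1.392 = -0.058%.
Difference = 2 − (-0.058) = 2.058 pp.

2.06 percentage points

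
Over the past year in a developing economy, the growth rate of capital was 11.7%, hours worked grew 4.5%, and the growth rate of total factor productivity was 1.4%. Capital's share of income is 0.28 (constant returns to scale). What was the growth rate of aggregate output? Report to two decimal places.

7.92%

Labor's share = 1 − 0.28 = 0.72.
Capital: 0.28 × 11.7 = 3.276 pp.
Hours worked: 0.72 × 4.5 = 3.24 pp.
Output growth = 1.4 + 6.516 = 7.916%.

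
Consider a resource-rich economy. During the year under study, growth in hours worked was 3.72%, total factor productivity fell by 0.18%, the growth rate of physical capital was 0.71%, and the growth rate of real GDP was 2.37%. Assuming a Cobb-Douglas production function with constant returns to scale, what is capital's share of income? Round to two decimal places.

Capital's share of income is 0.39.

gY = gA + α·gK + (1−α)·gL, so gY − gA − gL = α(gK − gL).
2.37 + 0.18 − 3.72 = α × (0.71 − 3.72).
-1.17 = -3.01 α, so α = 0.3887.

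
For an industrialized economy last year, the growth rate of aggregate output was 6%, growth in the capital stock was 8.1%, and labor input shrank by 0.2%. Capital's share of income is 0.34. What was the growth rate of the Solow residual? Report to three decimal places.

3.378%

Labor's share = 1 − 0.34 = 0.66.
The capital stock: 0.34 × 8.1 = 2.754 pp.
Labor input: 0.66 × (-0.2) = -0.132 pp.
TFP growth = 6 − 2.622 = 3.378%.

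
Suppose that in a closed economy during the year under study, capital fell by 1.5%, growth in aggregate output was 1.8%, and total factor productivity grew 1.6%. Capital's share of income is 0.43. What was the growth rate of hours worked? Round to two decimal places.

Hours worked growth was 1.48%.

Labor's share = 1 − 0.43 = 0.57.
gY = gA + 0.43×(-1.5) + 0.57×g.
0.57×g = 1.8 − 1.6 + 0.645 = 0.845.
g = 0.845 / 0.57 = 1.4825%.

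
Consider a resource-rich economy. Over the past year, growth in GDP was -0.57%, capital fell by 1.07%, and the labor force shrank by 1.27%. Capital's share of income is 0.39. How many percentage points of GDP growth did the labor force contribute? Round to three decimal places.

-0.775 percentage points

Labor's share = 1 − 0.39 = 0.61.
Contribution = share × growth = 0.61 × (-1.27) = -0.7747 pp.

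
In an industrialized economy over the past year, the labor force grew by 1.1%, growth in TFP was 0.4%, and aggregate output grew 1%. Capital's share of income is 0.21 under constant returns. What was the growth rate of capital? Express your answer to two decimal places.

-1.28%

Labor's share = 1 − 0.21 = 0.79.
gY = gA + 0.79×1.1 + 0.21×g.
0.21×g = 1 − 0.4 − 0.869 = -0.269.
g = -0.269 / 0.21 = -1.281%.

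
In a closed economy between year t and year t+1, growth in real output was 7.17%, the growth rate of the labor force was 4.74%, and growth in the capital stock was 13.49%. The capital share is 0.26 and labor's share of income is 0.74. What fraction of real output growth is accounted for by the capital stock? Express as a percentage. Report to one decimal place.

The capital stock contributed 0.26 × 13.49 = 3.5074 pp.
Share of growth = 3.5074 / 7.17 × 100 = 48.918%.

The capital stock accounted for 48.9% of growth.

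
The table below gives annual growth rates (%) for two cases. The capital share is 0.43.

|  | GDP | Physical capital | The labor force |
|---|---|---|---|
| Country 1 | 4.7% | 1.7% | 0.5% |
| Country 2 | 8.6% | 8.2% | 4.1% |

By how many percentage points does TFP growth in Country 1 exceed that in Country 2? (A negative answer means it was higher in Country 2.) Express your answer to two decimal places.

0.95 percentage points

Labor's share = 1 − 0.43 = 0.57.
Country 1: TFP = 4.7 − 0.731 − 0.285 = 3.684%.
Country 2: TFP = 8.6 − 3.526 − 2.337 = 2.737%.
Difference = 3.684 − (2.737) = 0.947 pp.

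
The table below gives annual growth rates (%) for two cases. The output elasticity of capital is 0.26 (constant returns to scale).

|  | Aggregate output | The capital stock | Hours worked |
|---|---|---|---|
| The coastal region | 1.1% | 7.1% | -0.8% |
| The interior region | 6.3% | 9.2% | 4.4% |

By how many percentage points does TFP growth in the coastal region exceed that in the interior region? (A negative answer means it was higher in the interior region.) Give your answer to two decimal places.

-0.81 percentage points

Labor's share = 1 − 0.26 = 0.74.
The coastal region: TFP = 1.1 − 1.846 + 0.592 = -0.154%.
The interior region: TFP = 6.3 − 2.392 − 3.256 = 0.652%.
Difference = -0.154 − (0.652) = -0.806 pp.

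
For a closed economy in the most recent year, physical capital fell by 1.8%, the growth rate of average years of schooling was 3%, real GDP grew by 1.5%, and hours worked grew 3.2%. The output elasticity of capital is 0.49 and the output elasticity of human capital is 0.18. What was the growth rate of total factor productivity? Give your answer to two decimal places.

Total factor productivity grew 0.79%.

Labor's share = 1 − 0.49 − 0.18 = 0.33.
Physical capital: 0.49 × (-1.8) = -0.882 pp.
Average years of schooling: 0.18 × 3 = 0.54 pp.
Hours worked: 0.33 × 3.2 = 1.056 pp.
TFP growth = 1.5 − 0.714 = 0.786%.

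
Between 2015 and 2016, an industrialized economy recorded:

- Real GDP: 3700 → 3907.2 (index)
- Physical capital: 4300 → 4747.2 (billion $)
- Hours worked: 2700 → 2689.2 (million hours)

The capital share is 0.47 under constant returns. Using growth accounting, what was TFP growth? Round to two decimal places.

0.92%

Real GDP growth = (3907.2 − 3700) / 3700 = 5.6%.
Physical capital growth = (4747.2 − 4300) / 4300 = 10.4%.
Hours worked growth = (2689.2 − 2700) / 2700 = -0.4%.
Labor's share = 1 − 0.47 = 0.53.
Physical capital: 0.47 × 10.4 = 4.888 pp.
Hours worked: 0.53 × (-0.4) = -0.212 pp.
TFP growth = 5.6 − 4.676 = 0.924%.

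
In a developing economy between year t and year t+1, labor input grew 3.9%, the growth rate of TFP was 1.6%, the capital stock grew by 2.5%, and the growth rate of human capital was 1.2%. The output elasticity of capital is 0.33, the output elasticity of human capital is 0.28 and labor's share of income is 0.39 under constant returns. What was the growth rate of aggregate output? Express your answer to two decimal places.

4.28%

Labor's share = 1 − 0.33 − 0.28 = 0.39.
The capital stock: 0.33 × 2.5 = 0.825 pp.
Human capital: 0.28 × 1.2 = 0.336 pp.
Labor input: 0.39 × 3.9 = 1.521 pp.
Output growth = 1.6 + 2.682 = 4.282%.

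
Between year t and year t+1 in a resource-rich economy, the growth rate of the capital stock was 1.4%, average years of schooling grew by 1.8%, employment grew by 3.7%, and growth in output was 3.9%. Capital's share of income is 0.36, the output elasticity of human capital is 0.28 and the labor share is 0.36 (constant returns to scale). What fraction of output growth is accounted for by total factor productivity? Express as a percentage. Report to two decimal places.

Labor's share = 1 − 0.36 − 0.28 = 0.36.
The capital stock: 0.36 × 1.4 = 0.504 pp.
Average years of schooling: 0.28 × 1.8 = 0.504 pp.
Employment: 0.36 × 3.7 = 1.332 pp.
TFP growth = 3.9 − 2.34 = 1.56%.
TFP share of growth = 1.56 / 3.9 × 100 = 40%.

40.00%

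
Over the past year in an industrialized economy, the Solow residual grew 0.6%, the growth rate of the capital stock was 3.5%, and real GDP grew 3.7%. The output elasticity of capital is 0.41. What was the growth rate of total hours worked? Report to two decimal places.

2.82%

Labor's share = 1 − 0.41 = 0.59.
gY = gA + 0.41×3.5 + 0.59×g.
0.59×g = 3.7 − 0.6 − 1.435 = 1.665.
g = 1.665 / 0.59 = 2.822%.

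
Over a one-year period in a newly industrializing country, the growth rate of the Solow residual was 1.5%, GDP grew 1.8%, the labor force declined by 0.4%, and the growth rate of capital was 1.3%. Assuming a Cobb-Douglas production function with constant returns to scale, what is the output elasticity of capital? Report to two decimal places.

The output elasticity of capital is 0.41.

gY = gA + α·gK + (1−α)·gL, so gY − gA − gL = α(gK − gL).
1.8 − 1.5 + 0.4 = α × (1.3 − (-0.4)).
0.7 = 1.7 α, so α = 0.4118.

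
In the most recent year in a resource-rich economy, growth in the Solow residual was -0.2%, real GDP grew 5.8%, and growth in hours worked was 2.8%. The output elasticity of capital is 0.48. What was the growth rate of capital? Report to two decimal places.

Capital grew 9.47%.

Labor's share = 1 − 0.48 = 0.52.
gY = gA + 0.52×2.8 + 0.48×g.
0.48×g = 5.8 + 0.2 − 1.456 = 4.544.
g = 4.544 / 0.48 = 9.4667%.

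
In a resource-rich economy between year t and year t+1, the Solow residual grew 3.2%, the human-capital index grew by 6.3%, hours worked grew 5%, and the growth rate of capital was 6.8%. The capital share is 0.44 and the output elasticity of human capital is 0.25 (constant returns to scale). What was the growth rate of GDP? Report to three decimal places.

Labor's share = 1 − 0.44 − 0.25 = 0.31.
Capital: 0.44 × 6.8 = 2.992 pp.
The human-capital index: 0.25 × 6.3 = 1.575 pp.
Hours worked: 0.31 × 5 = 1.55 pp.
Output growth = 3.2 + 6.117 = 9.317%.

GDP growth was 9.317%.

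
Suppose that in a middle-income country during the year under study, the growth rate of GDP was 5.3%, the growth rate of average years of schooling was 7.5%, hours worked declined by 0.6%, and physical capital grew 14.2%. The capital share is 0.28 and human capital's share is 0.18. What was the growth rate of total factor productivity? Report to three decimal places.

Labor's share = 1 − 0.28 − 0.18 = 0.54.
Physical capital: 0.28 × 14.2 = 3.976 pp.
Average years of schooling: 0.18 × 7.5 = 1.35 pp.
Hours worked: 0.54 × (-0.6) = -0.324 pp.
TFP growth = 5.3 − 5.002 = 0.298%.

0.298%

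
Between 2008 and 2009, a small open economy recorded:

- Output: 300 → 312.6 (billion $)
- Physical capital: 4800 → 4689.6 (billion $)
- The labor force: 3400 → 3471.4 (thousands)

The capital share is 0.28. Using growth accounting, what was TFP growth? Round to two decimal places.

TFP grew 3.33%.

Output growth = (312.6 − 300) / 300 = 4.2%.
Physical capital growth = (4689.6 − 4800) / 4800 = -2.3%.
The labor force growth = (3471.4 − 3400) / 3400 = 2.1%.
Labor's share = 1 − 0.28 = 0.72.
Physical capital: 0.28 × (-2.3) = -0.644 pp.
The labor force: 0.72 × 2.1 = 1.512 pp.
TFP growth = 4.2 − 0.868 = 3.332%.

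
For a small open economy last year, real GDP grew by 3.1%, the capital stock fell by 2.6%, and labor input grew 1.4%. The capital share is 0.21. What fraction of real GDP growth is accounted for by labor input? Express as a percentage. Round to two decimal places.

Labor's share = 1 − 0.21 = 0.79.
Labor input contributed 0.79 × 1.4 = 1.106 pp.
Share of growth = 1.106 / 3.1 × 100 = 35.6774%.

Labor input accounted for 35.68% of growth.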